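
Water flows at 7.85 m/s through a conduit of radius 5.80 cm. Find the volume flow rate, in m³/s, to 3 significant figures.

Q ≈ 0.0830 m³/s

Q = A·v = 0.0106 m² × 7.85 m/s = 0.0830 m³/s.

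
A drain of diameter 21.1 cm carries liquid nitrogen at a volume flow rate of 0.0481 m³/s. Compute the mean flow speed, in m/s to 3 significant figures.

Q = 0.0481 m³/s = 0.0481 m³/s.
v = Q/A = 0.0481 / 0.0350 = 1.38 m/s.

v ≈ 1.38 m/s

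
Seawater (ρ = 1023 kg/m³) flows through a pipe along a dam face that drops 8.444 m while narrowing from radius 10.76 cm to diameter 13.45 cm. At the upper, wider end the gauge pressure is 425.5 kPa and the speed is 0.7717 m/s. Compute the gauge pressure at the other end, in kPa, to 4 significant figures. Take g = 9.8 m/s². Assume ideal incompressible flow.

P₂ ≈ 508.5 kPa

By continuity, v₂ = v₁·A₁/A₂ = 0.7717·(363.7/142.1) = 1.976 m/s.
Bernoulli: P₁ + ½ρv₁² + ρg h₁ = P₂ + ½ρv₂² + ρg h₂, so P₂ = P₁ + ½ρ(v₁² − v₂²) − ρg(h₂ − h₁).
P₂ = 425500 + ½·1023·(0.7717² − 1.976²) − 1023·9.8·(−8.444) = 425500 + (-1692) − (-84650) = 508500 Pa.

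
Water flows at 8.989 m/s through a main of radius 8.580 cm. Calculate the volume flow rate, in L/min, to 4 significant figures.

Q ≈ 12470 L/min

Q = A·v = 0.02313 m² × 8.989 m/s = 0.2079 m³/s.
Converting: 0.2079 m³/s × 60000 = 12470 L/min.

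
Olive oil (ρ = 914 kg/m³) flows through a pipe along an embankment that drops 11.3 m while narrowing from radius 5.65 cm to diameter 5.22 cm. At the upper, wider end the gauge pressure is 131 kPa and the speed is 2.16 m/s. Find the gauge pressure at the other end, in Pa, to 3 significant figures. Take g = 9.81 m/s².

Mass conservation (A₁v₁ = A₂v₂) gives v₂ = 2.16 × 100/21.4 = 10.1 m/s.
Applying Bernoulli between the two ends and solving for P₂: P₂ = P₁ + ½ρ(v₁² − v₂²) − ρgΔh.
P₂ = 131000 + ½·914·(2.16² − 10.1²) − 914·9.81·(−11.3) = 131000 + (-44700) − (-101000) = 188000 Pa.

188000 Pa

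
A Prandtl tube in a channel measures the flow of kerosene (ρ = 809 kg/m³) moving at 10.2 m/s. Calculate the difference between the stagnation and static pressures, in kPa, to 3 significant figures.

ΔP = 42.1 kPa

The dynamic pressure equals the rise in static pressure at the stagnation point: ΔP = ½ρv².
ΔP = ½·809·10.2² = 42100 Pa.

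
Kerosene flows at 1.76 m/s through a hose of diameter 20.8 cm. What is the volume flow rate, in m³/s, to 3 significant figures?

Q ≈ 0.0598 m³/s

Q = A·v = 0.0340 m² × 1.76 m/s = 0.0598 m³/s.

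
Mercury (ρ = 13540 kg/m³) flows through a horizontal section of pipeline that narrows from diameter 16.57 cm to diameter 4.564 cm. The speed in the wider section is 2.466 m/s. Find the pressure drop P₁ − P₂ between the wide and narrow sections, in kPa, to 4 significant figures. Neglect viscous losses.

The volume flow rate is constant, so v₂ = (A₁/A₂)v₁ = (215.6/16.36)·2.466 = 32.50 m/s.
Along the horizontal streamline, P + ½ρv² is constant.
P₁ − P₂ = ½·13540·(32.50² − 2.466²) = ½·13540·1050 = 7112000 Pa.

ΔP ≈ 7112 kPa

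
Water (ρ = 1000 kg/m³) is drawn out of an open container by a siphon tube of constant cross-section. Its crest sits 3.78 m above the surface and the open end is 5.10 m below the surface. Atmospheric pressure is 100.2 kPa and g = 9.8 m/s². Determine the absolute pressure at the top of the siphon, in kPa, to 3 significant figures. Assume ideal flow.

From the surface to the outlet (both open to atmosphere, surface at rest): v = √(2g·h_out) = √(2·9.8·5.10) = 10.00 m/s.
The bore is uniform, so the speed at the crest is the same v. Bernoulli surface→crest: P_atm = P_top + ½ρv² + ρg·h_top.
P_top = 100200 − ½·1000·10.00² − 1000·9.8·3.78 = 13200 Pa.

P_top = 13.2 kPa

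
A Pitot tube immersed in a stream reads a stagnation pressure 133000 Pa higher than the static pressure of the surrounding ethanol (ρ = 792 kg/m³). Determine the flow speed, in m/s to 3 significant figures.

At the stagnation point the flow is brought to rest, so Bernoulli gives P_stag − P_static = ½ρv².
v = √(2ΔP/ρ) = √(2·133000/792) = 18.3 m/s.

18.3 m/s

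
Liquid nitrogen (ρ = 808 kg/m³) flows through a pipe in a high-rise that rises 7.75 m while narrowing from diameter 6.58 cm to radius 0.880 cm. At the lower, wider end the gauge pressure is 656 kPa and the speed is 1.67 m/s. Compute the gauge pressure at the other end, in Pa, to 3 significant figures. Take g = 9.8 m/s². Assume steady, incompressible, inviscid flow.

P₂ = 376000 Pa

The volume flow rate is constant, so v₂ = (A₁/A₂)v₁ = (34.0/2.43)·1.67 = 23.3 m/s.
Energy conservation along the streamline gives P₂ = P₁ − ½ρ(v₂² − v₁²) − ρg(h₂ − h₁).
P₂ = 656000 + ½·808·(1.67² − 23.3²) − 808·9.8·(+7.75) = 656000 + (-219000) − (61400) = 376000 Pa.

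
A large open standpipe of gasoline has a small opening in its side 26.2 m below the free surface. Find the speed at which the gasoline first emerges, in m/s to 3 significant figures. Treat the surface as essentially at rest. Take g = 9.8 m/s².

v ≈ 22.7 m/s

Torricelli's result v = √(2gh) gives v = √(2·9.8·26.2) = 22.7 m/s.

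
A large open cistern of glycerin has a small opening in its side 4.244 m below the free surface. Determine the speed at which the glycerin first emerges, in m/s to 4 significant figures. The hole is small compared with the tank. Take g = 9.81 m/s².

Bernoulli from surface to hole (P equal, v_surface ≈ 0): v = √(2gh) = √(2×9.81×4.244) = 9.125 m/s.

9.125 m/s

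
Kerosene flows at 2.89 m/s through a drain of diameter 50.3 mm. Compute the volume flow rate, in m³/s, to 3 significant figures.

Q = 0.00574 m³/s

Q = A·v = 0.00199 m² × 2.89 m/s = 0.00574 m³/s.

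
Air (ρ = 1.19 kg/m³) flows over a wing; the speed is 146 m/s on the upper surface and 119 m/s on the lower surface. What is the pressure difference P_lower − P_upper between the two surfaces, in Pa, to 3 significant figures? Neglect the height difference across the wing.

ΔP ≈ 4260 Pa

Bernoulli (same height): P_lower − P_upper = ½ρ(v_upper² − v_lower²).
ΔP = ½·1.19·(146² − 119²) = 4260 Pa.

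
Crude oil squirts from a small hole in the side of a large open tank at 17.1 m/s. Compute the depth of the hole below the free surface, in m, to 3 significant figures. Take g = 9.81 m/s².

For a small hole in a large open tank, ½v² = gh, giving h = v²/(2g).
h = 17.1²/(2·9.81) = 292/19.62 = 14.9 m.

14.9 m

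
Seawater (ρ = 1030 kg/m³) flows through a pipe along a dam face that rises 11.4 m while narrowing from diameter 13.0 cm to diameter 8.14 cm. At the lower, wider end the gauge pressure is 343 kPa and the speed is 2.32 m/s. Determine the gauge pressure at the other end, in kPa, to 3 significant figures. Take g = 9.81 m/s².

The volume flow rate is constant, so v₂ = (A₁/A₂)v₁ = (133/52.0)·2.32 = 5.92 m/s.
Applying Bernoulli between the two ends and solving for P₂: P₂ = P₁ + ½ρ(v₁² − v₂²) − ρgΔh.
P₂ = 343000 + ½·1030·(2.32² − 5.92²) − 1030·9.81·(+11.4) = 343000 + (-15300) − (115000) = 213000 Pa.

P₂ ≈ 213 kPa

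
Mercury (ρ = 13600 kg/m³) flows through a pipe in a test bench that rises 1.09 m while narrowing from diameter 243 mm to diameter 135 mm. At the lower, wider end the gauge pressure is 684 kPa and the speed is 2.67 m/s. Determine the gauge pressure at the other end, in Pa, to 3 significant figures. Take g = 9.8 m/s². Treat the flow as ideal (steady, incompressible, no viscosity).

P₂ ≈ 78300 Pa

Mass conservation (A₁v₁ = A₂v₂) gives v₂ = 2.67 × 464/143 = 8.65 m/s.
Energy conservation along the streamline gives P₂ = P₁ − ½ρ(v₂² − v₁²) − ρg(h₂ − h₁).
P₂ = 684000 + ½·13600·(2.67² − 8.65²) − 13600·9.8·(+1.09) = 684000 + (-460000) − (145000) = 78300 Pa.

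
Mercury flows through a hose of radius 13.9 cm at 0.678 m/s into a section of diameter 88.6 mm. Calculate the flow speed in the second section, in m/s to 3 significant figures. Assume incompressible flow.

The volume flow rate is constant, so v₂ = (A₁/A₂)v₁ = (607/61.7)·0.678 = 6.68 m/s.

v₂ = 6.68 m/s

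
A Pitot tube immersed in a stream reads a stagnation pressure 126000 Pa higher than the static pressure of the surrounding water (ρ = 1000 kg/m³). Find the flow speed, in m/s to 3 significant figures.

The dynamic pressure equals the rise in static pressure at the stagnation point: ΔP = ½ρv².
v = √(2ΔP/ρ) = √(2·126000/1000) = 15.9 m/s.

15.9 m/s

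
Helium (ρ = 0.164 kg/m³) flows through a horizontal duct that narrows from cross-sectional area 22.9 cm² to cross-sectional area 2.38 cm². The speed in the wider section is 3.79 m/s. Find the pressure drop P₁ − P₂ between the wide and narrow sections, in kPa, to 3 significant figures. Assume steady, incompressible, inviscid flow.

0.108 kPa

By continuity, v₂ = v₁·A₁/A₂ = 3.79·(22.9/2.38) = 36.5 m/s.
The pipe is horizontal, so Bernoulli reduces to P₁ + ½ρv₁² = P₂ + ½ρv₂².
P₁ − P₂ = ½·0.164·(36.5² − 3.79²) = ½·0.164·1320 = 108 Pa.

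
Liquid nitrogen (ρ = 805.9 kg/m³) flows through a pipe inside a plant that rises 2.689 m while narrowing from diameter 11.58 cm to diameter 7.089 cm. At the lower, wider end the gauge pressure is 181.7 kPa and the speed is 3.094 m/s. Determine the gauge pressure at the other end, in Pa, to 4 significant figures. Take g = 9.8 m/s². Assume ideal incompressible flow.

Mass conservation (A₁v₁ = A₂v₂) gives v₂ = 3.094 × 105.3/39.47 = 8.256 m/s.
Bernoulli: P₁ + ½ρv₁² + ρg h₁ = P₂ + ½ρv₂² + ρg h₂, so P₂ = P₁ + ½ρ(v₁² − v₂²) − ρg(h₂ − h₁).
P₂ = 181700 + ½·805.9·(3.094² − 8.256²) − 805.9·9.8·(+2.689) = 181700 + (-23610) − (21240) = 136900 Pa.

P₂ ≈ 136900 Pa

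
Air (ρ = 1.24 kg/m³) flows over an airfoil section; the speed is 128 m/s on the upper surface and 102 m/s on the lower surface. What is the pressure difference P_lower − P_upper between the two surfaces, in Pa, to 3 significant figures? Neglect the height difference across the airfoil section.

The pressure is lower where the speed is higher: ΔP = ½ρ(v_up² − v_low²).
ΔP = ½·1.24·(128² − 102²) = 3710 Pa.

ΔP = 3710 Pa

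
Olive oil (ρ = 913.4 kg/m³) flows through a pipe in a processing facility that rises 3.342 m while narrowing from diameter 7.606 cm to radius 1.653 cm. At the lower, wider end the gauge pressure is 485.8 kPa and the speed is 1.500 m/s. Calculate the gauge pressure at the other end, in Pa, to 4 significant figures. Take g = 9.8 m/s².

Continuity gives A₁v₁ = A₂v₂, so v₂ = (45.44 cm²)/(8.584 cm²) × 1.500 m/s = 7.940 m/s.
Bernoulli: P₁ + ½ρv₁² + ρg h₁ = P₂ + ½ρv₂² + ρg h₂, so P₂ = P₁ + ½ρ(v₁² − v₂²) − ρg(h₂ − h₁).
P₂ = 485800 + ½·913.4·(1.500² − 7.940²) − 913.4·9.8·(+3.342) = 485800 + (-27760) − (29920) = 428100 Pa.

428100 Pa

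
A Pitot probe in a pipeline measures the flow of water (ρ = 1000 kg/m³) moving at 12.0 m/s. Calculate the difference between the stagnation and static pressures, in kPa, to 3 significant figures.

Bernoulli between the free stream and the stagnation point: ½ρv² = P_stag − P_static.
ΔP = ½·1000·12.0² = 72000 Pa.

ΔP ≈ 72.0 kPa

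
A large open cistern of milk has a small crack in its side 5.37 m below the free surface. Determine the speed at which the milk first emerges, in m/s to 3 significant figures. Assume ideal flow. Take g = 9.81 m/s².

10.3 m/s

Bernoulli from surface to hole (P equal, v_surface ≈ 0): v = √(2gh) = √(2×9.81×5.37) = 10.3 m/s.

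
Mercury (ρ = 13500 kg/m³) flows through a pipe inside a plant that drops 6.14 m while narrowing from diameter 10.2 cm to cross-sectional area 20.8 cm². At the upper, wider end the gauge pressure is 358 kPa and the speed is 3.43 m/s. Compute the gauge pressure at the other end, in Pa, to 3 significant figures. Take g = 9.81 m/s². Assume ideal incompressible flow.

P₂ ≈ 25000 Pa

The volume flow rate is constant, so v₂ = (A₁/A₂)v₁ = (81.7/20.8)·3.43 = 13.5 m/s.
Bernoulli: P₁ + ½ρv₁² + ρg h₁ = P₂ + ½ρv₂² + ρg h₂, so P₂ = P₁ + ½ρ(v₁² − v₂²) − ρg(h₂ − h₁).
P₂ = 358000 + ½·13500·(3.43² − 13.5²) − 13500·9.81·(−6.14) = 358000 + (-1150000) − (-813000) = 25000 Pa.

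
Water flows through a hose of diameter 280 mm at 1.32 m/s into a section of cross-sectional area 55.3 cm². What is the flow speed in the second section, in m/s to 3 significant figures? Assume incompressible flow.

By continuity, v₂ = v₁·A₁/A₂ = 1.32·(616/55.3) = 14.7 m/s.

v₂ ≈ 14.7 m/s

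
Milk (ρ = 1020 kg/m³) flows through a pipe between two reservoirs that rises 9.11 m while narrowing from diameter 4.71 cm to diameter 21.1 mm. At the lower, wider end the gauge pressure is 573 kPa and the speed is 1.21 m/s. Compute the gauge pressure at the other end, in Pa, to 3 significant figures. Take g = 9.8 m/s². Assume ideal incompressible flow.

By continuity, v₂ = v₁·A₁/A₂ = 1.21·(17.4/3.50) = 6.03 m/s.
Energy conservation along the streamline gives P₂ = P₁ − ½ρ(v₂² − v₁²) − ρg(h₂ − h₁).
P₂ = 573000 + ½·1020·(1.21² − 6.03²) − 1020·9.8·(+9.11) = 573000 + (-17800) − (91100) = 464000 Pa.

P₂ ≈ 464000 Pa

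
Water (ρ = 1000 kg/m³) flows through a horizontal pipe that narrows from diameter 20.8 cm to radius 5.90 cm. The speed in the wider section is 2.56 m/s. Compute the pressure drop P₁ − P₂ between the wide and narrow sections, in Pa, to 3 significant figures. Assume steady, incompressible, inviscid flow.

The volume flow rate is constant, so v₂ = (A₁/A₂)v₁ = (340/109)·2.56 = 7.95 m/s.
With no height change, Bernoulli's equation is P₁ + ½ρv₁² = P₂ + ½ρv₂².
P₁ − P₂ = ½·1000·(7.95² − 2.56²) = ½·1000·56.7 = 28400 Pa.

ΔP ≈ 28400 Pa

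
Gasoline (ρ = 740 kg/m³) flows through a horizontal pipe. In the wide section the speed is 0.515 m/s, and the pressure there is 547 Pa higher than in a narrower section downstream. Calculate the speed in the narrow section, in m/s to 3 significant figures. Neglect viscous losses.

v₂ ≈ 1.32 m/s

Along the level pipe P + ½ρv² is conserved, hence v₂² = v₁² + 2(P₁ − P₂)/ρ.
v₂ = √(0.515² + 2·547/740) = √(0.265 + 1.48) = 1.32 m/s.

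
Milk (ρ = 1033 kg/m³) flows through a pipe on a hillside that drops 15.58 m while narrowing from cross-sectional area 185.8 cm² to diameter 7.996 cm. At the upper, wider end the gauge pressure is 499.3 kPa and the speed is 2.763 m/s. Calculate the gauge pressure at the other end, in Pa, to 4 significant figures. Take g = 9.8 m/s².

Continuity gives A₁v₁ = A₂v₂, so v₂ = (185.8 cm²)/(50.22 cm²) × 2.763 m/s = 10.22 m/s.
Bernoulli: P₁ + ½ρv₁² + ρg h₁ = P₂ + ½ρv₂² + ρg h₂, so P₂ = P₁ + ½ρ(v₁² − v₂²) − ρg(h₂ − h₁).
P₂ = 499300 + ½·1033·(2.763² − 10.22²) − 1033·9.8·(−15.58) = 499300 + (-50040) − (-157700) = 607000 Pa.

P₂ ≈ 607000 Pa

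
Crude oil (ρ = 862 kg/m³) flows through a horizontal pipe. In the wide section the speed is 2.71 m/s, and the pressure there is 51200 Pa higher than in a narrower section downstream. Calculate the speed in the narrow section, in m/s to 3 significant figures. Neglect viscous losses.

v₂ ≈ 11.2 m/s

Horizontal Bernoulli: P₁ + ½ρv₁² = P₂ + ½ρv₂², so v₂² = v₁² + 2(P₁ − P₂)/ρ.
v₂ = √(2.71² + 2·51200/862) = √(7.34 + 119) = 11.2 m/s.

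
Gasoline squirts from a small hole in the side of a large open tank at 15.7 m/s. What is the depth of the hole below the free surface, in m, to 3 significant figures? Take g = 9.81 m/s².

Torricelli: v = √(2gh), so h = v²/(2g).
h = 15.7²/(2·9.81) = 246/19.62 = 12.6 m.

12.6 m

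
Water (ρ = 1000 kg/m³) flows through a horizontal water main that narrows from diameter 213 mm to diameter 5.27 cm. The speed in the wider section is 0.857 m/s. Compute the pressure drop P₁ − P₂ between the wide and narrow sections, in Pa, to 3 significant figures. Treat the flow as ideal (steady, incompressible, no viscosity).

ΔP = 97600 Pa

The volume flow rate is constant, so v₂ = (A₁/A₂)v₁ = (356/21.8)·0.857 = 14.0 m/s.
The pipe is horizontal, so Bernoulli reduces to P₁ + ½ρv₁² = P₂ + ½ρv₂².
P₁ − P₂ = ½·1000·(14.0² − 0.857²) = ½·1000·195 = 97600 Pa.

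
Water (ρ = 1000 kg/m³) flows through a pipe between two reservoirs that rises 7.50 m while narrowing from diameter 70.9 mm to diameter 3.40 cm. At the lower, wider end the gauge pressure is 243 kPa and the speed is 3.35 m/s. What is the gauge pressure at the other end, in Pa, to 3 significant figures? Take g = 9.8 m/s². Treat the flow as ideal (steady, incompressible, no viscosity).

Mass conservation (A₁v₁ = A₂v₂) gives v₂ = 3.35 × 39.5/9.08 = 14.6 m/s.
Applying Bernoulli between the two ends and solving for P₂: P₂ = P₁ + ½ρ(v₁² − v₂²) − ρgΔh.
P₂ = 243000 + ½·1000·(3.35² − 14.6²) − 1000·9.8·(+7.50) = 243000 + (-100000) − (73500) = 69000 Pa.

P₂ ≈ 69000 Pa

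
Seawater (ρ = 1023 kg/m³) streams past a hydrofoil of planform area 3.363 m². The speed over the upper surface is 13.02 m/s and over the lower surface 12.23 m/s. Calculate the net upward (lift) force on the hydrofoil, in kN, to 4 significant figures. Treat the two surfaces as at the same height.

With equal heights on the two surfaces, Bernoulli gives P_lower − P_upper = ½ρ(v_upper² − v_lower²).
ΔP = ½·1023·(13.02² − 12.23²) = 10200 Pa.
Lift = ΔP · A = 10200 × 3.363 = 34310 N.

F ≈ 34.31 kN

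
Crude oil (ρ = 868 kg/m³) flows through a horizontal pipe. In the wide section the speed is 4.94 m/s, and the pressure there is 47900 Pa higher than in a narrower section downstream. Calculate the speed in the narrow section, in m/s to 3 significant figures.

With h₁ = h₂, rearranging Bernoulli gives v₂ = √(v₁² + 2ΔP/ρ).
v₂ = √(4.94² + 2·47900/868) = √(24.4 + 110) = 11.6 m/s.

v₂ ≈ 11.6 m/s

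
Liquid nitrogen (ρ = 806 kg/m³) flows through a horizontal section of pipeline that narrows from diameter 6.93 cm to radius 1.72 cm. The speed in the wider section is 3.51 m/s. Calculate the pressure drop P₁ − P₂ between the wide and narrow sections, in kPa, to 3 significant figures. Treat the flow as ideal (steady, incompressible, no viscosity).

ΔP ≈ 76.8 kPa

Continuity gives A₁v₁ = A₂v₂, so v₂ = (37.7 cm²)/(9.29 cm²) × 3.51 m/s = 14.2 m/s.
With no height change, Bernoulli's equation is P₁ + ½ρv₁² = P₂ + ½ρv₂².
P₁ − P₂ = ½·806·(14.2² − 3.51²) = ½·806·191 = 76800 Pa.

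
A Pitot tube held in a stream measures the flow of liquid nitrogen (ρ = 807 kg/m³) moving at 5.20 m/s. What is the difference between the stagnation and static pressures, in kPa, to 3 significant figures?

Bernoulli between the free stream and the stagnation point: ½ρv² = P_stag − P_static.
ΔP = ½·807·5.20² = 10900 Pa.

ΔP = 10.9 kPa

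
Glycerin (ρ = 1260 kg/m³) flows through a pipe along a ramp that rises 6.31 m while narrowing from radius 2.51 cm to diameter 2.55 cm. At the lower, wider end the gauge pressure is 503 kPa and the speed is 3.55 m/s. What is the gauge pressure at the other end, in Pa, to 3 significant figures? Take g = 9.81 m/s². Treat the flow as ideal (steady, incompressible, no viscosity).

P₂ ≈ 314000 Pa

By continuity, v₂ = v₁·A₁/A₂ = 3.55·(19.8/5.11) = 13.8 m/s.
Energy conservation along the streamline gives P₂ = P₁ − ½ρ(v₂² − v₁²) − ρg(h₂ − h₁).
P₂ = 503000 + ½·1260·(3.55² − 13.8²) − 1260·9.81·(+6.31) = 503000 + (-111000) − (78000) = 314000 Pa.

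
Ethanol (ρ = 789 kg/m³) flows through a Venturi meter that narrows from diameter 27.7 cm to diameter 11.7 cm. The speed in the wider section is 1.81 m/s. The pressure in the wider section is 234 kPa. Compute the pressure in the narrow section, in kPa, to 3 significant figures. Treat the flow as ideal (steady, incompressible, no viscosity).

By continuity, v₂ = v₁·A₁/A₂ = 1.81·(603/108) = 10.1 m/s.
Bernoulli (h₁ = h₂): P₁ − P₂ = ½ρ(v₂² − v₁²).
P₂ = P₁ − ½ρ(v₂² − v₁²) = 234000 − ½·789·(10.1² − 1.81²) = 234000 − 39300 = 195000 Pa.

P₂ ≈ 195 kPa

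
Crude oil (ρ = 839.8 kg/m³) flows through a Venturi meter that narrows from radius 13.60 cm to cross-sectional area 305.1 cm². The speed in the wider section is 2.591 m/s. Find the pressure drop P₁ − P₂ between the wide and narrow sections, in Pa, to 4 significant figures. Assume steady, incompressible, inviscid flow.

ΔP ≈ 7406 Pa

Mass conservation (A₁v₁ = A₂v₂) gives v₂ = 2.591 × 581.1/305.1 = 4.935 m/s.
Along the horizontal streamline, P + ½ρv² is constant.
P₁ − P₂ = ½·839.8·(4.935² − 2.591²) = ½·839.8·17.64 = 7406 Pa.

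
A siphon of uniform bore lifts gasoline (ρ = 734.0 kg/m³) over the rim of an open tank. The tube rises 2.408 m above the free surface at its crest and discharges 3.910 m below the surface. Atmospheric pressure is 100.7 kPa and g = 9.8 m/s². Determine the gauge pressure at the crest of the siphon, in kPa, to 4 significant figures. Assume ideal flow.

P_gauge = -45.45 kPa

Bernoulli surface→outlet gives ½v² = g·h_out, so v = √(2·9.8·3.910) = 8.754 m/s.
The bore is uniform, so the speed at the crest is the same v. Bernoulli surface→crest: P_atm = P_top + ½ρv² + ρg·h_top.
P_top = 100700 − ½·734.0·8.754² − 734.0·9.8·2.408 = 55250 Pa. So P_gauge = P_top − P_atm = -45450 Pa.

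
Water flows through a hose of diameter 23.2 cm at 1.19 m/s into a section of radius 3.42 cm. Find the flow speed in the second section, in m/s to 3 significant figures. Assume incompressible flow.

Mass conservation (A₁v₁ = A₂v₂) gives v₂ = 1.19 × 423/36.7 = 13.7 m/s.

v₂ ≈ 13.7 m/s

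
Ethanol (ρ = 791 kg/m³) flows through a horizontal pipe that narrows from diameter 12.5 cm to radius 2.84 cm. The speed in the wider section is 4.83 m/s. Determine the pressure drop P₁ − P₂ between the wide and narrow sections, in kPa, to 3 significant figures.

By continuity, v₂ = v₁·A₁/A₂ = 4.83·(123/25.3) = 23.4 m/s.
With no height change, Bernoulli's equation is P₁ + ½ρv₁² = P₂ + ½ρv₂².
P₁ − P₂ = ½·791·(23.4² − 4.83²) = ½·791·524 = 207000 Pa.

207 kPa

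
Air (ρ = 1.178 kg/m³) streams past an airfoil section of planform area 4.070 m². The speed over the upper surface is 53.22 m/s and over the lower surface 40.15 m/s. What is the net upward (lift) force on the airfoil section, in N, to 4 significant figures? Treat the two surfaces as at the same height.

F ≈ 2925 N

With equal heights on the two surfaces, Bernoulli gives P_lower − P_upper = ½ρ(v_upper² − v_lower²).
ΔP = ½·1.178·(53.22² − 40.15²) = 718.8 Pa.
Lift = ΔP · A = 718.8 × 4.070 = 2925 N.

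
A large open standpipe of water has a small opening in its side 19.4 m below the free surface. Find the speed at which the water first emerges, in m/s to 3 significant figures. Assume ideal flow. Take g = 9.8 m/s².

With the surface at rest and both surface and jet at atmospheric pressure, Bernoulli gives ρg h = ½ρv², so v = √(2gh) = √(2·9.8·19.4) = 19.5 m/s.

v ≈ 19.5 m/s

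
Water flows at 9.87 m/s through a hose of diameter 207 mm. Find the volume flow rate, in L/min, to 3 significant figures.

Q = 19900 L/min

Q = A·v = 0.0337 m² × 9.87 m/s = 0.332 m³/s.
Converting: 0.332 m³/s × 60000 = 19900 L/min.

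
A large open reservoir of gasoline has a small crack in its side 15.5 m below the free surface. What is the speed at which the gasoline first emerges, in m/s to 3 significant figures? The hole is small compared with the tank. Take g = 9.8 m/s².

v = 17.4 m/s

Torricelli's result v = √(2gh) gives v = √(2·9.8·15.5) = 17.4 m/s.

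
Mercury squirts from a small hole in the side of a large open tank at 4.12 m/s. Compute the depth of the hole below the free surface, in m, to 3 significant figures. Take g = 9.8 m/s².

0.866 m

Torricelli: v = √(2gh), so h = v²/(2g).
h = 4.12²/(2·9.8) = 17.0/19.60 = 0.866 m.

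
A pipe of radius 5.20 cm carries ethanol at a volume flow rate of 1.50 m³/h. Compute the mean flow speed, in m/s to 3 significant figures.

Q = 1.50 m³/h = 0.000417 m³/s.
v = Q/A = 0.000417 / 0.00849 = 0.0490 m/s.

v ≈ 0.0490 m/s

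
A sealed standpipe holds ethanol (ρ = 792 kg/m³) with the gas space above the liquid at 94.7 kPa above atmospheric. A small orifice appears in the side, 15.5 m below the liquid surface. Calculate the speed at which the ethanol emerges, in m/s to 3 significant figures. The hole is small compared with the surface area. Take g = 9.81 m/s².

Take point 1 at the surface (v₁ ≈ 0) and point 2 at the hole (at atmospheric pressure). Bernoulli: P₁ + ρg h = P_atm + ½ρv₂².
With P₁ − P_atm = 94700 Pa, v₂ = √(2gh + 2ΔP/ρ) = √(2·9.81·15.5 + 2·94700/792) = 23.3 m/s.

v ≈ 23.3 m/s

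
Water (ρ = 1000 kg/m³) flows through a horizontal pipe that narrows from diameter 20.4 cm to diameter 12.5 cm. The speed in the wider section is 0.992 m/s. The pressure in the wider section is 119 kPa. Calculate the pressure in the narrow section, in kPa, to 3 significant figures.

The volume flow rate is constant, so v₂ = (A₁/A₂)v₁ = (327/123)·0.992 = 2.64 m/s.
The pipe is horizontal, so Bernoulli reduces to P₁ + ½ρv₁² = P₂ + ½ρv₂².
P₂ = P₁ − ½ρ(v₂² − v₁²) = 119000 − ½·1000·(2.64² − 0.992²) = 119000 − 3000 = 116000 Pa.

P₂ ≈ 116 kPa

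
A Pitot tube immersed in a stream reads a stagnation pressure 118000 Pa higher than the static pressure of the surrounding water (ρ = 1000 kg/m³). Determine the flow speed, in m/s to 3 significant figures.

15.4 m/s

At the stagnation point the flow is brought to rest, so Bernoulli gives P_stag − P_static = ½ρv².
v = √(2ΔP/ρ) = √(2·118000/1000) = 15.4 m/s.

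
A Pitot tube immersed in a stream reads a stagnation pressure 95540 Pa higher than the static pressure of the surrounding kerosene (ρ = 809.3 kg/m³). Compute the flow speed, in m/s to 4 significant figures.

15.37 m/s

At the stagnation point the flow is brought to rest, so Bernoulli gives P_stag − P_static = ½ρv².
v = √(2ΔP/ρ) = √(2·95540/809.3) = 15.37 m/s.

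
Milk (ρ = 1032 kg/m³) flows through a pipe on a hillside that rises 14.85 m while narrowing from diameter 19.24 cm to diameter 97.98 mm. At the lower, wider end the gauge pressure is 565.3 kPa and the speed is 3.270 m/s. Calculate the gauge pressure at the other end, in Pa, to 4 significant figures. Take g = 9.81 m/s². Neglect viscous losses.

P₂ ≈ 338400 Pa

By continuity, v₂ = v₁·A₁/A₂ = 3.270·(290.7/75.40) = 12.61 m/s.
Applying Bernoulli between the two ends and solving for P₂: P₂ = P₁ + ½ρ(v₁² − v₂²) − ρgΔh.
P₂ = 565300 + ½·1032·(3.270² − 12.61²) − 1032·9.81·(+14.85) = 565300 + (-76520) − (150300) = 338400 Pa.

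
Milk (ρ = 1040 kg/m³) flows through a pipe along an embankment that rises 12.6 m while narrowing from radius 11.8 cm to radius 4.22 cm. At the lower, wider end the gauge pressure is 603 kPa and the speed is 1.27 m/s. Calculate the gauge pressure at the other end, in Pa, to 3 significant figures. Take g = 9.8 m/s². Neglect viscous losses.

P₂ ≈ 424000 Pa

The volume flow rate is constant, so v₂ = (A₁/A₂)v₁ = (437/55.9)·1.27 = 9.93 m/s.
Bernoulli: P₁ + ½ρv₁² + ρg h₁ = P₂ + ½ρv₂² + ρg h₂, so P₂ = P₁ + ½ρ(v₁² − v₂²) − ρg(h₂ − h₁).
P₂ = 603000 + ½·1040·(1.27² − 9.93²) − 1040·9.8·(+12.6) = 603000 + (-50400) − (128000) = 424000 Pa.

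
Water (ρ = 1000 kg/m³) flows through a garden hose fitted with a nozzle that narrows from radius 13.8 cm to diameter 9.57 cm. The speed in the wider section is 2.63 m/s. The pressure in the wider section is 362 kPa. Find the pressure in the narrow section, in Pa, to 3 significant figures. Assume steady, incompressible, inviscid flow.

By continuity, v₂ = v₁·A₁/A₂ = 2.63·(598/71.9) = 21.9 m/s.
With no height change, Bernoulli's equation is P₁ + ½ρv₁² = P₂ + ½ρv₂².
P₂ = P₁ − ½ρ(v₂² − v₁²) = 362000 − ½·1000·(21.9² − 2.63²) = 362000 − 236000 = 126000 Pa.

P₂ ≈ 126000 Pa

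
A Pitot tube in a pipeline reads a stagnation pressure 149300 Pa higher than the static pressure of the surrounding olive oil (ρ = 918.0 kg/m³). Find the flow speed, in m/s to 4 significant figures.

18.04 m/s

At the stagnation point the flow is brought to rest, so Bernoulli gives P_stag − P_static = ½ρv².
v = √(2ΔP/ρ) = √(2·149300/918.0) = 18.04 m/s.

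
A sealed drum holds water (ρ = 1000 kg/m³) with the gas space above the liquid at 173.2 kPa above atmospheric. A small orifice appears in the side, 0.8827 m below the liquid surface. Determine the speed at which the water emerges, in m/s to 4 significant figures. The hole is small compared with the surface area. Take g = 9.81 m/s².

Take point 1 at the surface (v₁ ≈ 0) and point 2 at the hole (at atmospheric pressure). Bernoulli: P₁ + ρg h = P_atm + ½ρv₂².
With P₁ − P_atm = 173200 Pa, v₂ = √(2gh + 2ΔP/ρ) = √(2·9.81·0.8827 + 2·173200/1000) = 19.07 m/s.

v = 19.07 m/s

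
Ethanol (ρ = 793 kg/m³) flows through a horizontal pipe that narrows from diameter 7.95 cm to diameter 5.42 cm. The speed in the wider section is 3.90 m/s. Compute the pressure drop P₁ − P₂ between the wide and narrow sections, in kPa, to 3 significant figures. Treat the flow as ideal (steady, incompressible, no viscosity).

By continuity, v₂ = v₁·A₁/A₂ = 3.90·(49.6/23.1) = 8.39 m/s.
Bernoulli (h₁ = h₂): P₁ − P₂ = ½ρ(v₂² − v₁²).
P₁ − P₂ = ½·793·(8.39² − 3.90²) = ½·793·55.2 = 21900 Pa.

ΔP ≈ 21.9 kPa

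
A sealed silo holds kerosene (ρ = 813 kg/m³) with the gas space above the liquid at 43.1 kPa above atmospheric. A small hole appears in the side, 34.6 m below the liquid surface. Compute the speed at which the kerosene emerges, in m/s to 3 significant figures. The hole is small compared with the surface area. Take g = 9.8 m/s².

Take point 1 at the surface (v₁ ≈ 0) and point 2 at the hole (at atmospheric pressure). Bernoulli: P₁ + ρg h = P_atm + ½ρv₂².
With P₁ − P_atm = 43100 Pa, v₂ = √(2gh + 2ΔP/ρ) = √(2·9.8·34.6 + 2·43100/813) = 28.0 m/s.

v ≈ 28.0 m/s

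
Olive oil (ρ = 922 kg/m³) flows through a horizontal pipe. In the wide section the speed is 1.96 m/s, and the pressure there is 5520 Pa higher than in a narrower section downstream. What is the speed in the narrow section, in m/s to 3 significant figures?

v₂ ≈ 3.98 m/s

Horizontal Bernoulli: P₁ + ½ρv₁² = P₂ + ½ρv₂², so v₂² = v₁² + 2(P₁ − P₂)/ρ.
v₂ = √(1.96² + 2·5520/922) = √(3.84 + 12.0) = 3.98 m/s.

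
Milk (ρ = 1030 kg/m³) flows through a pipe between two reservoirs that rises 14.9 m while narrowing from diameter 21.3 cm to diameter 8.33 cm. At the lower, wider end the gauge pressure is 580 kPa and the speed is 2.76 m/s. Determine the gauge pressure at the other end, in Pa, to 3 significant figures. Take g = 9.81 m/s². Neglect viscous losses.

P₂ ≈ 266000 Pa

The volume flow rate is constant, so v₂ = (A₁/A₂)v₁ = (356/54.5)·2.76 = 18.0 m/s.
Applying Bernoulli between the two ends and solving for P₂: P₂ = P₁ + ½ρ(v₁² − v₂²) − ρgΔh.
P₂ = 580000 + ½·1030·(2.76² − 18.0²) − 1030·9.81·(+14.9) = 580000 + (-164000) − (151000) = 266000 Pa.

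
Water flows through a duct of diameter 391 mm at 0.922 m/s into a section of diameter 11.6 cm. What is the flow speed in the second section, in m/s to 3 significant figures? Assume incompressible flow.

v₂ = 10.5 m/s

Continuity gives A₁v₁ = A₂v₂, so v₂ = (1200 cm²)/(106 cm²) × 0.922 m/s = 10.5 m/s.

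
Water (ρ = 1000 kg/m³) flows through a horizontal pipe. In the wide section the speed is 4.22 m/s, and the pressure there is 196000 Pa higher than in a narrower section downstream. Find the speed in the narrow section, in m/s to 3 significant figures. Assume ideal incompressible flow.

With h₁ = h₂, rearranging Bernoulli gives v₂ = √(v₁² + 2ΔP/ρ).
v₂ = √(4.22² + 2·196000/1000) = √(17.8 + 392) = 20.2 m/s.

v₂ ≈ 20.2 m/s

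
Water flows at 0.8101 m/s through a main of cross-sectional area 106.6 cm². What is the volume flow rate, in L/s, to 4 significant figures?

Q = A·v = 0.01066 m² × 0.8101 m/s = 0.008636 m³/s.
Converting: 0.008636 m³/s × 1000 = 8.636 L/s.

8.636 L/s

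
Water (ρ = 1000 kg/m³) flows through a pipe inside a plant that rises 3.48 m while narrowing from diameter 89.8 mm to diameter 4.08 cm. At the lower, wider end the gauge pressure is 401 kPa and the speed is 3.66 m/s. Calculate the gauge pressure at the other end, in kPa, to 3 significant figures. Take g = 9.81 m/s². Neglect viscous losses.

Continuity gives A₁v₁ = A₂v₂, so v₂ = (63.3 cm²)/(13.1 cm²) × 3.66 m/s = 17.7 m/s.
Bernoulli: P₁ + ½ρv₁² + ρg h₁ = P₂ + ½ρv₂² + ρg h₂, so P₂ = P₁ + ½ρ(v₁² − v₂²) − ρg(h₂ − h₁).
P₂ = 401000 + ½·1000·(3.66² − 17.7²) − 1000·9.81·(+3.48) = 401000 + (-150000) − (34100) = 216000 Pa.

P₂ ≈ 216 kPa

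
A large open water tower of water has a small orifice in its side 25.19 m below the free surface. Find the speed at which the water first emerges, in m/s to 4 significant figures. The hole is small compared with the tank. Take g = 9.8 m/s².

v ≈ 22.22 m/s

Bernoulli from surface to hole (P equal, v_surface ≈ 0): v = √(2gh) = √(2×9.8×25.19) = 22.22 m/s.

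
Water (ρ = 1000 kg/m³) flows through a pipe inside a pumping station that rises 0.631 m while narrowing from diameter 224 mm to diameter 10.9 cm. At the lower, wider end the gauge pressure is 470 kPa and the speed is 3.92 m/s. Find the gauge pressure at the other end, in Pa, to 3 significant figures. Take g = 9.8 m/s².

The volume flow rate is constant, so v₂ = (A₁/A₂)v₁ = (394/93.3)·3.92 = 16.6 m/s.
Bernoulli: P₁ + ½ρv₁² + ρg h₁ = P₂ + ½ρv₂² + ρg h₂, so P₂ = P₁ + ½ρ(v₁² − v₂²) − ρg(h₂ − h₁).
P₂ = 470000 + ½·1000·(3.92² − 16.6²) − 1000·9.8·(+0.631) = 470000 + (-129000) − (6180) = 334000 Pa.

P₂ ≈ 334000 Pa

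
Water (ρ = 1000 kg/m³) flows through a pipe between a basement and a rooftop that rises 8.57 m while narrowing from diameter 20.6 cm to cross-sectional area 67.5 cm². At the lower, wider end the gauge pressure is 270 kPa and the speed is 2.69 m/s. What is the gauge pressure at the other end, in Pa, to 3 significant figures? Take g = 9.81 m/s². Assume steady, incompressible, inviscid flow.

By continuity, v₂ = v₁·A₁/A₂ = 2.69·(333/67.5) = 13.3 m/s.
Applying Bernoulli between the two ends and solving for P₂: P₂ = P₁ + ½ρ(v₁² − v₂²) − ρgΔh.
P₂ = 270000 + ½·1000·(2.69² − 13.3²) − 1000·9.81·(+8.57) = 270000 + (-84600) − (84100) = 101000 Pa.

P₂ = 101000 Pa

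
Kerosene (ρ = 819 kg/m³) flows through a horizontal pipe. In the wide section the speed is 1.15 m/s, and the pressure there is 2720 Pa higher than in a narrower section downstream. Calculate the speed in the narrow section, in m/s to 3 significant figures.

v₂ ≈ 2.82 m/s

With h₁ = h₂, rearranging Bernoulli gives v₂ = √(v₁² + 2ΔP/ρ).
v₂ = √(1.15² + 2·2720/819) = √(1.32 + 6.64) = 2.82 m/s.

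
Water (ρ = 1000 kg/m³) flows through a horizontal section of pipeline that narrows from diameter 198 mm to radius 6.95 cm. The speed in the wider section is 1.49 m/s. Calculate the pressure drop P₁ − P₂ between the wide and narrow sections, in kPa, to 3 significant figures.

ΔP ≈ 3.46 kPa

The volume flow rate is constant, so v₂ = (A₁/A₂)v₁ = (308/152)·1.49 = 3.02 m/s.
With no height change, Bernoulli's equation is P₁ + ½ρv₁² = P₂ + ½ρv₂².
P₁ − P₂ = ½·1000·(3.02² − 1.49²) = ½·1000·6.92 = 3460 Pa.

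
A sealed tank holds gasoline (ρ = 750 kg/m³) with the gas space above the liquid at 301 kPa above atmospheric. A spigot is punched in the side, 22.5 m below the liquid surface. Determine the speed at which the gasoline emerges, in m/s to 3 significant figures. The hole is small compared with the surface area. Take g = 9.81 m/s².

Take point 1 at the surface (v₁ ≈ 0) and point 2 at the hole (at atmospheric pressure). Bernoulli: P₁ + ρg h = P_atm + ½ρv₂².
With P₁ − P_atm = 301000 Pa, v₂ = √(2gh + 2ΔP/ρ) = √(2·9.81·22.5 + 2·301000/750) = 35.3 m/s.

v ≈ 35.3 m/s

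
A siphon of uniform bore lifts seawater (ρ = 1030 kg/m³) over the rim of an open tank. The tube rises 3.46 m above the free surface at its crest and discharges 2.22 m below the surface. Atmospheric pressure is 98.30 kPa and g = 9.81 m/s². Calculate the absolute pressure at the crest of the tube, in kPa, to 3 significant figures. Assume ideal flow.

Bernoulli surface→outlet gives ½v² = g·h_out, so v = √(2·9.81·2.22) = 6.60 m/s.
Continuity keeps v the same throughout the tube; from surface to crest, P_atm + 0 = P_top + ½ρv² + ρg·h_top.
P_top = 98300 − ½·1030·6.60² − 1030·9.81·3.46 = 40900 Pa.

P_top = 40.9 kPa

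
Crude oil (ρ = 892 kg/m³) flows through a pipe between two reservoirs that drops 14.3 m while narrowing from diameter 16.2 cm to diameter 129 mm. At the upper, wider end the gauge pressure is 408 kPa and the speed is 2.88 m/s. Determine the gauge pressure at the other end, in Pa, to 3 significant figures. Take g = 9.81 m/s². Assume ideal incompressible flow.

528000 Pa

By continuity, v₂ = v₁·A₁/A₂ = 2.88·(206/131) = 4.54 m/s.
Applying Bernoulli between the two ends and solving for P₂: P₂ = P₁ + ½ρ(v₁² − v₂²) − ρgΔh.
P₂ = 408000 + ½·892·(2.88² − 4.54²) − 892·9.81·(−14.3) = 408000 + (-5500) − (-125000) = 528000 Pa.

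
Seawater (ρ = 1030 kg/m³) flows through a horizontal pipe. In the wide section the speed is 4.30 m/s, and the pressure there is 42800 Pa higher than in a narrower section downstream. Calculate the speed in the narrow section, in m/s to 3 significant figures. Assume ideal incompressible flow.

With h₁ = h₂, rearranging Bernoulli gives v₂ = √(v₁² + 2ΔP/ρ).
v₂ = √(4.30² + 2·42800/1030) = √(18.5 + 83.1) = 10.1 m/s.

v₂ ≈ 10.1 m/s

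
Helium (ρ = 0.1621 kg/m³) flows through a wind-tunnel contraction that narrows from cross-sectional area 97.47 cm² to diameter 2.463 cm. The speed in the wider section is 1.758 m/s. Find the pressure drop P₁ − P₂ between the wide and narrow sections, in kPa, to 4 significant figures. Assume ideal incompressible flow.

By continuity, v₂ = v₁·A₁/A₂ = 1.758·(97.47/4.765) = 35.96 m/s.
Along the horizontal streamline, P + ½ρv² is constant.
P₁ − P₂ = ½·0.1621·(35.96² − 1.758²) = ½·0.1621·1290 = 104.6 Pa.

ΔP ≈ 0.1046 kPa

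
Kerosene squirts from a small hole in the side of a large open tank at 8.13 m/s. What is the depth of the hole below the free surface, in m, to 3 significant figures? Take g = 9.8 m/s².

Torricelli: v = √(2gh), so h = v²/(2g).
h = 8.13²/(2·9.8) = 66.1/19.60 = 3.37 m.

h ≈ 3.37 m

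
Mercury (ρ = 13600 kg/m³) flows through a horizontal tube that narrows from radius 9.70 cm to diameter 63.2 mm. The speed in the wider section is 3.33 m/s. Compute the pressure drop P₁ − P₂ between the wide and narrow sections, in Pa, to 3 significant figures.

ΔP = 6620000 Pa

Continuity gives A₁v₁ = A₂v₂, so v₂ = (296 cm²)/(31.4 cm²) × 3.33 m/s = 31.4 m/s.
Along the horizontal streamline, P + ½ρv² is constant.
P₁ − P₂ = ½·13600·(31.4² − 3.33²) = ½·13600·973 = 6620000 Pa.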